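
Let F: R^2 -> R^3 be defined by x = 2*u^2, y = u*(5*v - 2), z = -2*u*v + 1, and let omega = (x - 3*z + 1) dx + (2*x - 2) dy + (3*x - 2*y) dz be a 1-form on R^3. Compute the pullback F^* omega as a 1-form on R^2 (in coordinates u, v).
F^* omega = (8*u^3 + 32*u^2*v - 8*u^2 + 20*u*v^2 - 8*u*v - 8*u - 10*v + 4) du + (2*u*(4*u^2 + 10*u*v - 4*u - 5)) dv

Using F^*(f dg) = (f ∘ F) d(g ∘ F), substitute each coordinate x_i by F_i(u, v) in f_i, and replace dx_i by d F_i = (∂F_i/∂u) du + (∂F_i/∂v) dv.
  For the x component: f_1(F) = 2*u^2 + 6*u*v - 2; d F_1 = (4*u) du + (0) dv
  For the y component: f_2(F) = 4*u^2 - 2; d F_2 = (5*v - 2) du + (5*u) dv
  For the z component: f_3(F) = 2*u*(3*u - 5*v + 2); d F_3 = (-2*v) du + (-2*u) dv
Combining and collecting du, dv coefficients:
  coeff of du: 8*u^3 + 32*u^2*v - 8*u^2 + 20*u*v^2 - 8*u*v - 8*u - 10*v + 4
  coeff of dv: 2*u*(4*u^2 + 10*u*v - 4*u - 5)
F^* omega = (8*u^3 + 32*u^2*v - 8*u^2 + 20*u*v^2 - 8*u*v - 8*u - 10*v + 4) du + (2*u*(4*u^2 + 10*u*v - 4*u - 5)) dv.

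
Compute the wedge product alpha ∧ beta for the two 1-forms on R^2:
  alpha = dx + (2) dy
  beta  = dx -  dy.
alpha ∧ beta = (-3) dx ∧ dy

Distribute the wedge, using dx_i ∧ dx_j = -dx_j ∧ dx_i and dx_i ∧ dx_i = 0. For each pair (i, j) with i < j, the coefficient of dx_i ∧ dx_j in alpha ∧ beta is (alpha_i * beta_j - alpha_j * beta_i). Collecting: alpha ∧ beta = (-3) dx ∧ dy.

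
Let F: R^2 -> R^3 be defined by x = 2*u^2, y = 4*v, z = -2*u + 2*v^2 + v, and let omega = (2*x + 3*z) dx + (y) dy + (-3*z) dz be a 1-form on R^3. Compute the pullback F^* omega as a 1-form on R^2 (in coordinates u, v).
F^* omega = (16*u^3 - 24*u^2 + 24*u*v^2 + 12*u*v - 12*u + 12*v^2 + 6*v) du + (24*u*v + 6*u - 24*v^3 - 18*v^2 + 13*v) dv

Using F^*(f dg) = (f ∘ F) d(g ∘ F), substitute each coordinate x_i by F_i(u, v) in f_i, and replace dx_i by d F_i = (∂F_i/∂u) du + (∂F_i/∂v) dv.
  For the x component: f_1(F) = 4*u^2 - 6*u + 6*v^2 + 3*v; d F_1 = (4*u) du + (0) dv
  For the y component: f_2(F) = 4*v; d F_2 = (0) du + (4) dv
  For the z component: f_3(F) = 6*u - 6*v^2 - 3*v; d F_3 = (-2) du + (4*v + 1) dv
Combining and collecting du, dv coefficients:
  coeff of du: 16*u^3 - 24*u^2 + 24*u*v^2 + 12*u*v - 12*u + 12*v^2 + 6*v
  coeff of dv: 24*u*v + 6*u - 24*v^3 - 18*v^2 + 13*v
F^* omega = (16*u^3 - 24*u^2 + 24*u*v^2 + 12*u*v - 12*u + 12*v^2 + 6*v) du + (24*u*v + 6*u - 24*v^3 - 18*v^2 + 13*v) dv.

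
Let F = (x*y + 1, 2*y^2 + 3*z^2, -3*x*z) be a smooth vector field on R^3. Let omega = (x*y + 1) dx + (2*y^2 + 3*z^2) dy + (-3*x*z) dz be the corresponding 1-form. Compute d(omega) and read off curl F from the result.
d(omega) = (-6*z) dy ∧ dz + (3*z) dz ∧ dx + (-x) dx ∧ dy; curl F = (-6*z, 3*z, -x)

d omega = sum_{i<j} (∂f_j/∂x_i - ∂f_i/∂x_j) dx_i ∧ dx_j. Under the identification (dy ∧ dz, dz ∧ dx, dx ∧ dy) ↔ (e_x, e_y, e_z), the coefficients are exactly the components of curl F. Compute:
  ∂R/∂y - ∂Q/∂z = (0) - (6*z) = -6*z
  ∂P/∂z - ∂R/∂x = (0) - (-3*z) = 3*z
  ∂Q/∂x - ∂P/∂y = (0) - (x) = -x.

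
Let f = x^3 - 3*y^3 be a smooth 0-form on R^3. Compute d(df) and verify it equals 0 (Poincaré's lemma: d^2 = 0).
d(df) = 0

Step 1: df = sum_i (∂f/∂x_i) dx_i = (3*x^2) dx + (-9*y^2) dy + (0) dz.
Step 2: Apply d again. Using the 1-form formula, the coefficient of dx ∧ dy in d(df) is ∂^2 f/∂x ∂y - ∂^2 f/∂y ∂x = (0) - (0) = 0 (equality of mixed partials for smooth f).
Similarly for dx ∧ dz and dy ∧ dz — all coefficients vanish. So d(df) = 0.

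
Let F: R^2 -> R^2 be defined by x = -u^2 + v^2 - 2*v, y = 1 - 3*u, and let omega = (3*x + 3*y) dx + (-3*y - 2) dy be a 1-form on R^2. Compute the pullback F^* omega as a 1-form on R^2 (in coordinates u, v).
F^* omega = (6*u^3 + 18*u^2 - 6*u*v^2 + 12*u*v - 33*u + 15) du + (-6*u^2*v + 6*u^2 - 18*u*v + 18*u + 6*v^3 - 18*v^2 + 18*v - 6) dv

Using F^*(f dg) = (f ∘ F) d(g ∘ F), substitute each coordinate x_i by F_i(u, v) in f_i, and replace dx_i by d F_i = (∂F_i/∂u) du + (∂F_i/∂v) dv.
  For the x component: f_1(F) = -3*u^2 - 9*u + 3*v^2 - 6*v + 3; d F_1 = (-2*u) du + (2*v - 2) dv
  For the y component: f_2(F) = 9*u - 5; d F_2 = (-3) du + (0) dv
Combining and collecting du, dv coefficients:
  coeff of du: 6*u^3 + 18*u^2 - 6*u*v^2 + 12*u*v - 33*u + 15
  coeff of dv: -6*u^2*v + 6*u^2 - 18*u*v + 18*u + 6*v^3 - 18*v^2 + 18*v - 6
F^* omega = (6*u^3 + 18*u^2 - 6*u*v^2 + 12*u*v - 33*u + 15) du + (-6*u^2*v + 6*u^2 - 18*u*v + 18*u + 6*v^3 - 18*v^2 + 18*v - 6) dv.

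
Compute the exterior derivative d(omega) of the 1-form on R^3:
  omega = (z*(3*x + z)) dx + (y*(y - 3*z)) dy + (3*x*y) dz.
d(omega) = (-3*x + 3*y - 2*z) dx ∧ dz + (3*x + 3*y) dy ∧ dz

For a 1-form omega = sum_i f_i dx_i, the exterior derivative is
  d(omega) = sum_{i < j} (∂f_j/∂x_i - ∂f_i/∂x_j) dx_i ∧ dx_j.
  coefficient of dx ∧ dz: ∂f_3/∂x - ∂f_1/∂z = ∂(3*x*y)/∂x - ∂(z*(3*x + z))/∂z = -3*x + 3*y - 2*z
  coefficient of dy ∧ dz: ∂f_3/∂y - ∂f_2/∂z = ∂(3*x*y)/∂y - ∂(y*(y - 3*z))/∂z = 3*x + 3*y
Assembling: d(omega) = (-3*x + 3*y - 2*z) dx ∧ dz + (3*x + 3*y) dy ∧ dz.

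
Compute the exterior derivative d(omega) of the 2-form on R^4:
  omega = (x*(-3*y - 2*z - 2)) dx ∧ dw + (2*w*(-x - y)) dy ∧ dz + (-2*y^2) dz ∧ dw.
d(omega) = (3*x) dx ∧ dy ∧ dw + (2*x) dx ∧ dz ∧ dw + (-2*w) dx ∧ dy ∧ dz + (-2*x - 6*y) dy ∧ dz ∧ dw

For a 2-form omega = sum_{i<j} g_{ij} dx_i ∧ dx_j, the exterior derivative is
  d(omega) = sum_{i<j} d(g_{ij}) ∧ dx_i ∧ dx_j = sum_{i<j, k} (∂g_{ij}/∂x_k) dx_k ∧ dx_i ∧ dx_j.
Expand each term, using dx_k ∧ dx_i ∧ dx_j = sgn(permutation) dx_{(a)} ∧ dx_{(b)} ∧ dx_{(c)} with (a < b < c) sorted:
  d(x*(-3*y - 2*z - 2)) includes (∂/∂y)(x*(-3*y - 2*z - 2)) dy = (-3*x) dy, which multiplied by dx ∧ dw gives (3*x) dx ∧ dy ∧ dw
  d(x*(-3*y - 2*z - 2)) includes (∂/∂z)(x*(-3*y - 2*z - 2)) dz = (-2*x) dz, which multiplied by dx ∧ dw gives (2*x) dx ∧ dz ∧ dw
  d(2*w*(-x - y)) includes (∂/∂x)(2*w*(-x - y)) dx = (-2*w) dx, which multiplied by dy ∧ dz gives (-2*w) dx ∧ dy ∧ dz
  d(2*w*(-x - y)) includes (∂/∂w)(2*w*(-x - y)) dw = (-2*x - 2*y) dw, which multiplied by dy ∧ dz gives (-2*x - 2*y) dy ∧ dz ∧ dw
  d(-2*y^2) includes (∂/∂y)(-2*y^2) dy = (-4*y) dy, which multiplied by dz ∧ dw gives (-4*y) dy ∧ dz ∧ dw
Collecting like 3-forms: d(omega) = (3*x) dx ∧ dy ∧ dw + (2*x) dx ∧ dz ∧ dw + (-2*w) dx ∧ dy ∧ dz + (-2*x - 6*y) dy ∧ dz ∧ dw.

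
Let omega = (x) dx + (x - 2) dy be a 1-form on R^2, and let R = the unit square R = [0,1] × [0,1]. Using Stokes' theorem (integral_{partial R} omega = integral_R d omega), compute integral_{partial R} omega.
integral_(partial R) omega = 1

Stokes: integral_partial_R omega = integral_R d omega with d omega = (∂Q/∂x - ∂P/∂y) dx ∧ dy.
  ∂Q/∂x = 1
  ∂P/∂y = 0
  integrand = ∂Q/∂x - ∂P/∂y = 1.
Integrating over R: integral_0^1 integral_0^1 (1) dx dy = 1.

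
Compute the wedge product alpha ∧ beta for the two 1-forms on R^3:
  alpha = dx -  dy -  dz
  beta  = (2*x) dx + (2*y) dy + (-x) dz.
alpha ∧ beta = (2*x + 2*y) dx ∧ dy + (x) dx ∧ dz + (x + 2*y) dy ∧ dz

Distribute the wedge, using dx_i ∧ dx_j = -dx_j ∧ dx_i and dx_i ∧ dx_i = 0. For each pair (i, j) with i < j, the coefficient of dx_i ∧ dx_j in alpha ∧ beta is (alpha_i * beta_j - alpha_j * beta_i). Collecting: alpha ∧ beta = (2*x + 2*y) dx ∧ dy + (x) dx ∧ dz + (x + 2*y) dy ∧ dz.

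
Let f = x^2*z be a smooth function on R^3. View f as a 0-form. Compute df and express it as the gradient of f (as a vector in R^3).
df = (2*x*z) dx + (0) dy + (x^2) dz; grad f = (2*x*z, 0, x^2)

For a 0-form f, d f = (∂f/∂x) dx + (∂f/∂y) dy + (∂f/∂z) dz. The components of the vector representation are exactly the entries of grad f in Cartesian coordinates:
  ∂f/∂x = 2*x*z
  ∂f/∂y = 0
  ∂f/∂z = x^2.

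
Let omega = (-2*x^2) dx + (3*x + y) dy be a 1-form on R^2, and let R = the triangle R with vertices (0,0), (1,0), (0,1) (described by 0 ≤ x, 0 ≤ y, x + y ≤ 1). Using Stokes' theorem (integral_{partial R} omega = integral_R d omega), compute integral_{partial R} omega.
integral_(partial R) omega = 3/2

Stokes: integral_partial_R omega = integral_R d omega with d omega = (∂Q/∂x - ∂P/∂y) dx ∧ dy.
  ∂Q/∂x = 3
  ∂P/∂y = 0
  integrand = ∂Q/∂x - ∂P/∂y = 3.
Integrating over R: integral_0^1 integral_0^{1-x} (3) dy dx = 3/2.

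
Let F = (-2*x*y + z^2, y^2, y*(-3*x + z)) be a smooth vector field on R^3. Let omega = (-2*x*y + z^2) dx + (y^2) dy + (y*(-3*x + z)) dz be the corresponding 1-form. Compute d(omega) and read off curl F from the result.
d(omega) = (-3*x + z) dy ∧ dz + (3*y + 2*z) dz ∧ dx + (2*x) dx ∧ dy; curl F = (-3*x + z, 3*y + 2*z, 2*x)

d omega = sum_{i<j} (∂f_j/∂x_i - ∂f_i/∂x_j) dx_i ∧ dx_j. Under the identification (dy ∧ dz, dz ∧ dx, dx ∧ dy) ↔ (e_x, e_y, e_z), the coefficients are exactly the components of curl F. Compute:
  ∂R/∂y - ∂Q/∂z = (-3*x + z) - (0) = -3*x + z
  ∂P/∂z - ∂R/∂x = (2*z) - (-3*y) = 3*y + 2*z
  ∂Q/∂x - ∂P/∂y = (0) - (-2*x) = 2*x.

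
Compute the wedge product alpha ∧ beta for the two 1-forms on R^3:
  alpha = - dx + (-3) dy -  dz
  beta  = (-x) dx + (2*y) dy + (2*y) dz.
alpha ∧ beta = (-3*x - 2*y) dx ∧ dy + (-x - 2*y) dx ∧ dz + (-4*y) dy ∧ dz

Distribute the wedge, using dx_i ∧ dx_j = -dx_j ∧ dx_i and dx_i ∧ dx_i = 0. For each pair (i, j) with i < j, the coefficient of dx_i ∧ dx_j in alpha ∧ beta is (alpha_i * beta_j - alpha_j * beta_i). Collecting: alpha ∧ beta = (-3*x - 2*y) dx ∧ dy + (-x - 2*y) dx ∧ dz + (-4*y) dy ∧ dz.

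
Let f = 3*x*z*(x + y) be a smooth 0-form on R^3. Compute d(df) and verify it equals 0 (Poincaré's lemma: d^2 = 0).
d(df) = 0

Step 1: df = sum_i (∂f/∂x_i) dx_i = (3*z*(2*x + y)) dx + (3*x*z) dy + (3*x*(x + y)) dz.
Step 2: Apply d again. Using the 1-form formula, the coefficient of dx ∧ dy in d(df) is ∂^2 f/∂x ∂y - ∂^2 f/∂y ∂x = (3*z) - (3*z) = 0 (equality of mixed partials for smooth f).
Similarly for dx ∧ dz and dy ∧ dz — all coefficients vanish. So d(df) = 0.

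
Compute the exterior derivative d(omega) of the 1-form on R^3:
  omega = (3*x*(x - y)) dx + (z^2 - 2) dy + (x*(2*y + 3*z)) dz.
d(omega) = (3*x) dx ∧ dy + (2*y + 3*z) dx ∧ dz + (2*x - 2*z) dy ∧ dz

For a 1-form omega = sum_i f_i dx_i, the exterior derivative is
  d(omega) = sum_{i < j} (∂f_j/∂x_i - ∂f_i/∂x_j) dx_i ∧ dx_j.
  coefficient of dx ∧ dy: ∂f_2/∂x - ∂f_1/∂y = ∂(z^2 - 2)/∂x - ∂(3*x*(x - y))/∂y = 3*x
  coefficient of dx ∧ dz: ∂f_3/∂x - ∂f_1/∂z = ∂(x*(2*y + 3*z))/∂x - ∂(3*x*(x - y))/∂z = 2*y + 3*z
  coefficient of dy ∧ dz: ∂f_3/∂y - ∂f_2/∂z = ∂(x*(2*y + 3*z))/∂y - ∂(z^2 - 2)/∂z = 2*x - 2*z
Assembling: d(omega) = (3*x) dx ∧ dy + (2*y + 3*z) dx ∧ dz + (2*x - 2*z) dy ∧ dz.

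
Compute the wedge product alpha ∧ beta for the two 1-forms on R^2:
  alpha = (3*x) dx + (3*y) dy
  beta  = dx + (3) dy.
alpha ∧ beta = (9*x - 3*y) dx ∧ dy

Distribute the wedge, using dx_i ∧ dx_j = -dx_j ∧ dx_i and dx_i ∧ dx_i = 0. For each pair (i, j) with i < j, the coefficient of dx_i ∧ dx_j in alpha ∧ beta is (alpha_i * beta_j - alpha_j * beta_i). Collecting: alpha ∧ beta = (9*x - 3*y) dx ∧ dy.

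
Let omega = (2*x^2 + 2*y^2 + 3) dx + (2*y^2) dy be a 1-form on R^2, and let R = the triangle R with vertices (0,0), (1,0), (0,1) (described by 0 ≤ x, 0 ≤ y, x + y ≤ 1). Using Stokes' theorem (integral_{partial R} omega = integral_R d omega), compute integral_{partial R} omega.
integral_(partial R) omega = -2/3

Stokes: integral_partial_R omega = integral_R d omega with d omega = (∂Q/∂x - ∂P/∂y) dx ∧ dy.
  ∂Q/∂x = 0
  ∂P/∂y = 4*y
  integrand = ∂Q/∂x - ∂P/∂y = -4*y.
Integrating over R: integral_0^1 integral_0^{1-x} (-4*y) dy dx = -2/3.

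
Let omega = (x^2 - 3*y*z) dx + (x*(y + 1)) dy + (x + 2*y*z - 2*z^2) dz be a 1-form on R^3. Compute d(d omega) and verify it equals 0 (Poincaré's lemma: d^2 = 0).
d(d omega) = 0

Step 1: d omega = sum_{i<j} (∂f_j/∂x_i - ∂f_i/∂x_j) dx_i ∧ dx_j:
  coeff of dx ∧ dy: y + 3*z + 1
  coeff of dx ∧ dz: 3*y + 1
  coeff of dy ∧ dz: 2*z
Step 2: Apply d again to each 2-form coefficient. The only possible 3-form in R^3 is dx ∧ dy ∧ dz, with coefficient
  ∂(coeff of dy∧dz)/∂x - ∂(coeff of dx∧dz)/∂y + ∂(coeff of dx∧dy)/∂z
  = ∂/∂x (2*z) - ∂/∂y (3*y + 1) + ∂/∂z (y + 3*z + 1).
Each of these terms simplifies to sums of mixed partials that cancel in pairs. The result is 0 (by equality of mixed partials for smooth functions — Schwarz / Clairaut).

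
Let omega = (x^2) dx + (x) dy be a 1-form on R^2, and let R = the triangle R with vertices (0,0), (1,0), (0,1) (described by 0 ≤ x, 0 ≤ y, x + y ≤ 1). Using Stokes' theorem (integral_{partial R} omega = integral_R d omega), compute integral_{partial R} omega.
integral_(partial R) omega = 1/2

Stokes: integral_partial_R omega = integral_R d omega with d omega = (∂Q/∂x - ∂P/∂y) dx ∧ dy.
  ∂Q/∂x = 1
  ∂P/∂y = 0
  integrand = ∂Q/∂x - ∂P/∂y = 1.
Integrating over R: integral_0^1 integral_0^{1-x} (1) dy dx = 1/2.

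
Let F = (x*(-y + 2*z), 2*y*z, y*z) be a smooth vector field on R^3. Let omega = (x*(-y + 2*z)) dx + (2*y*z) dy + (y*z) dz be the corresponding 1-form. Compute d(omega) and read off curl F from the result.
d(omega) = (-2*y + z) dy ∧ dz + (2*x) dz ∧ dx + (x) dx ∧ dy; curl F = (-2*y + z, 2*x, x)

d omega = sum_{i<j} (∂f_j/∂x_i - ∂f_i/∂x_j) dx_i ∧ dx_j. Under the identification (dy ∧ dz, dz ∧ dx, dx ∧ dy) ↔ (e_x, e_y, e_z), the coefficients are exactly the components of curl F. Compute:
  ∂R/∂y - ∂Q/∂z = (z) - (2*y) = -2*y + z
  ∂P/∂z - ∂R/∂x = (2*x) - (0) = 2*x
  ∂Q/∂x - ∂P/∂y = (0) - (-x) = x.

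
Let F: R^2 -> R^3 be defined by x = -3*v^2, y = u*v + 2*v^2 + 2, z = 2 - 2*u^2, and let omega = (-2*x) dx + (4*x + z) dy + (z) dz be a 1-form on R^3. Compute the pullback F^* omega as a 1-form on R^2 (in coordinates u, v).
F^* omega = (8*u^3 - 2*u^2*v - 8*u - 12*v^3 + 2*v) du + (-2*u^3 - 8*u^2*v - 12*u*v^2 + 2*u - 84*v^3 + 8*v) dv

Using F^*(f dg) = (f ∘ F) d(g ∘ F), substitute each coordinate x_i by F_i(u, v) in f_i, and replace dx_i by d F_i = (∂F_i/∂u) du + (∂F_i/∂v) dv.
  For the x component: f_1(F) = 6*v^2; d F_1 = (0) du + (-6*v) dv
  For the y component: f_2(F) = -2*u^2 - 12*v^2 + 2; d F_2 = (v) du + (u + 4*v) dv
  For the z component: f_3(F) = 2 - 2*u^2; d F_3 = (-4*u) du + (0) dv
Combining and collecting du, dv coefficients:
  coeff of du: 8*u^3 - 2*u^2*v - 8*u - 12*v^3 + 2*v
  coeff of dv: -2*u^3 - 8*u^2*v - 12*u*v^2 + 2*u - 84*v^3 + 8*v
F^* omega = (8*u^3 - 2*u^2*v - 8*u - 12*v^3 + 2*v) du + (-2*u^3 - 8*u^2*v - 12*u*v^2 + 2*u - 84*v^3 + 8*v) dv.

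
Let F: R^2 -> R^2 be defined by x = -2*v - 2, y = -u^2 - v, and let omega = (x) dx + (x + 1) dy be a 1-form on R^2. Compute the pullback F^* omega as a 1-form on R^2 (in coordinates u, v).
F^* omega = (2*u*(2*v + 1)) du + (6*v + 5) dv

Using F^*(f dg) = (f ∘ F) d(g ∘ F), substitute each coordinate x_i by F_i(u, v) in f_i, and replace dx_i by d F_i = (∂F_i/∂u) du + (∂F_i/∂v) dv.
  For the x component: f_1(F) = -2*v - 2; d F_1 = (0) du + (-2) dv
  For the y component: f_2(F) = -2*v - 1; d F_2 = (-2*u) du + (-1) dv
Combining and collecting du, dv coefficients:
  coeff of du: 2*u*(2*v + 1)
  coeff of dv: 6*v + 5
F^* omega = (2*u*(2*v + 1)) du + (6*v + 5) dv.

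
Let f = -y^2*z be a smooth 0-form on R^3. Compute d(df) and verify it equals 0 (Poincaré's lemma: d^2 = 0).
d(df) = 0

Step 1: df = sum_i (∂f/∂x_i) dx_i = (0) dx + (-2*y*z) dy + (-y^2) dz.
Step 2: Apply d again. Using the 1-form formula, the coefficient of dx ∧ dy in d(df) is ∂^2 f/∂x ∂y - ∂^2 f/∂y ∂x = (0) - (0) = 0 (equality of mixed partials for smooth f).
Similarly for dx ∧ dz and dy ∧ dz — all coefficients vanish. So d(df) = 0.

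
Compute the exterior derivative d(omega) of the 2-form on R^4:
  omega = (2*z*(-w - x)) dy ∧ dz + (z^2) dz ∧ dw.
d(omega) = (-2*z) dx ∧ dy ∧ dz + (-2*z) dy ∧ dz ∧ dw

For a 2-form omega = sum_{i<j} g_{ij} dx_i ∧ dx_j, the exterior derivative is
  d(omega) = sum_{i<j} d(g_{ij}) ∧ dx_i ∧ dx_j = sum_{i<j, k} (∂g_{ij}/∂x_k) dx_k ∧ dx_i ∧ dx_j.
Expand each term, using dx_k ∧ dx_i ∧ dx_j = sgn(permutation) dx_{(a)} ∧ dx_{(b)} ∧ dx_{(c)} with (a < b < c) sorted:
  d(2*z*(-w - x)) includes (∂/∂x)(2*z*(-w - x)) dx = (-2*z) dx, which multiplied by dy ∧ dz gives (-2*z) dx ∧ dy ∧ dz
  d(2*z*(-w - x)) includes (∂/∂w)(2*z*(-w - x)) dw = (-2*z) dw, which multiplied by dy ∧ dz gives (-2*z) dy ∧ dz ∧ dw
Collecting like 3-forms: d(omega) = (-2*z) dx ∧ dy ∧ dz + (-2*z) dy ∧ dz ∧ dw.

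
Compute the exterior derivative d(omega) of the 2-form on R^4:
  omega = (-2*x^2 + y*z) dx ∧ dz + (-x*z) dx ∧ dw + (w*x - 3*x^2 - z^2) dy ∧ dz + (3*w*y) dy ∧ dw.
d(omega) = (w - 6*x - z) dx ∧ dy ∧ dz + (x) dx ∧ dz ∧ dw + (x) dy ∧ dz ∧ dw

For a 2-form omega = sum_{i<j} g_{ij} dx_i ∧ dx_j, the exterior derivative is
  d(omega) = sum_{i<j} d(g_{ij}) ∧ dx_i ∧ dx_j = sum_{i<j, k} (∂g_{ij}/∂x_k) dx_k ∧ dx_i ∧ dx_j.
Expand each term, using dx_k ∧ dx_i ∧ dx_j = sgn(permutation) dx_{(a)} ∧ dx_{(b)} ∧ dx_{(c)} with (a < b < c) sorted:
  d(-2*x^2 + y*z) includes (∂/∂y)(-2*x^2 + y*z) dy = (z) dy, which multiplied by dx ∧ dz gives (-z) dx ∧ dy ∧ dz
  d(-x*z) includes (∂/∂z)(-x*z) dz = (-x) dz, which multiplied by dx ∧ dw gives (x) dx ∧ dz ∧ dw
  d(w*x - 3*x^2 - z^2) includes (∂/∂x)(w*x - 3*x^2 - z^2) dx = (w - 6*x) dx, which multiplied by dy ∧ dz gives (w - 6*x) dx ∧ dy ∧ dz
  d(w*x - 3*x^2 - z^2) includes (∂/∂w)(w*x - 3*x^2 - z^2) dw = (x) dw, which multiplied by dy ∧ dz gives (x) dy ∧ dz ∧ dw
Collecting like 3-forms: d(omega) = (w - 6*x - z) dx ∧ dy ∧ dz + (x) dx ∧ dz ∧ dw + (x) dy ∧ dz ∧ dw.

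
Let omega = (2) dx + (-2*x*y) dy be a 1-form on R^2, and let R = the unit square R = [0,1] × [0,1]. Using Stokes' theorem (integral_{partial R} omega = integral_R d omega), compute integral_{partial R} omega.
integral_(partial R) omega = -1

Stokes: integral_partial_R omega = integral_R d omega with d omega = (∂Q/∂x - ∂P/∂y) dx ∧ dy.
  ∂Q/∂x = -2*y
  ∂P/∂y = 0
  integrand = ∂Q/∂x - ∂P/∂y = -2*y.
Integrating over R: integral_0^1 integral_0^1 (-2*y) dx dy = -1.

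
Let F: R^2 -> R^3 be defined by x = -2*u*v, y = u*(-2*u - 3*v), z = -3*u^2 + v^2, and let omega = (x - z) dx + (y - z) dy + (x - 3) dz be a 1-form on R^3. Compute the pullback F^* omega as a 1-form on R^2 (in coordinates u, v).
F^* omega = (-4*u^3 + 15*u^2*v + 17*u*v^2 + 18*u + 5*v^3) du + (-9*u^3 + 13*u^2*v + u*v^2 - 6*v) dv

Using F^*(f dg) = (f ∘ F) d(g ∘ F), substitute each coordinate x_i by F_i(u, v) in f_i, and replace dx_i by d F_i = (∂F_i/∂u) du + (∂F_i/∂v) dv.
  For the x component: f_1(F) = 3*u^2 - 2*u*v - v^2; d F_1 = (-2*v) du + (-2*u) dv
  For the y component: f_2(F) = u^2 - 3*u*v - v^2; d F_2 = (-4*u - 3*v) du + (-3*u) dv
  For the z component: f_3(F) = -2*u*v - 3; d F_3 = (-6*u) du + (2*v) dv
Combining and collecting du, dv coefficients:
  coeff of du: -4*u^3 + 15*u^2*v + 17*u*v^2 + 18*u + 5*v^3
  coeff of dv: -9*u^3 + 13*u^2*v + u*v^2 - 6*v
F^* omega = (-4*u^3 + 15*u^2*v + 17*u*v^2 + 18*u + 5*v^3) du + (-9*u^3 + 13*u^2*v + u*v^2 - 6*v) dv.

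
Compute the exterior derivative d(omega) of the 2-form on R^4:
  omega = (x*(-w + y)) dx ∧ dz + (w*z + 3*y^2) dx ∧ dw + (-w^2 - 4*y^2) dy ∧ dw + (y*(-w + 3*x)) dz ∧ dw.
d(omega) = (-x) dx ∧ dy ∧ dz + (-w - x + 3*y) dx ∧ dz ∧ dw + (-6*y) dx ∧ dy ∧ dw + (-w + 3*x) dy ∧ dz ∧ dw

For a 2-form omega = sum_{i<j} g_{ij} dx_i ∧ dx_j, the exterior derivative is
  d(omega) = sum_{i<j} d(g_{ij}) ∧ dx_i ∧ dx_j = sum_{i<j, k} (∂g_{ij}/∂x_k) dx_k ∧ dx_i ∧ dx_j.
Expand each term, using dx_k ∧ dx_i ∧ dx_j = sgn(permutation) dx_{(a)} ∧ dx_{(b)} ∧ dx_{(c)} with (a < b < c) sorted:
  d(x*(-w + y)) includes (∂/∂y)(x*(-w + y)) dy = (x) dy, which multiplied by dx ∧ dz gives (-x) dx ∧ dy ∧ dz
  d(x*(-w + y)) includes (∂/∂w)(x*(-w + y)) dw = (-x) dw, which multiplied by dx ∧ dz gives (-x) dx ∧ dz ∧ dw
  d(w*z + 3*y^2) includes (∂/∂y)(w*z + 3*y^2) dy = (6*y) dy, which multiplied by dx ∧ dw gives (-6*y) dx ∧ dy ∧ dw
  d(w*z + 3*y^2) includes (∂/∂z)(w*z + 3*y^2) dz = (w) dz, which multiplied by dx ∧ dw gives (-w) dx ∧ dz ∧ dw
  d(y*(-w + 3*x)) includes (∂/∂x)(y*(-w + 3*x)) dx = (3*y) dx, which multiplied by dz ∧ dw gives (3*y) dx ∧ dz ∧ dw
  d(y*(-w + 3*x)) includes (∂/∂y)(y*(-w + 3*x)) dy = (-w + 3*x) dy, which multiplied by dz ∧ dw gives (-w + 3*x) dy ∧ dz ∧ dw
Collecting like 3-forms: d(omega) = (-x) dx ∧ dy ∧ dz + (-w - x + 3*y) dx ∧ dz ∧ dw + (-6*y) dx ∧ dy ∧ dw + (-w + 3*x) dy ∧ dz ∧ dw.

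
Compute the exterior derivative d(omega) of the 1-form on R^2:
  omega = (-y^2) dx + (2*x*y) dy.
d(omega) = (4*y) dx ∧ dy

For a 1-form omega = sum_i f_i dx_i, the exterior derivative is
  d(omega) = sum_{i < j} (∂f_j/∂x_i - ∂f_i/∂x_j) dx_i ∧ dx_j.
  coefficient of dx ∧ dy: ∂f_2/∂x - ∂f_1/∂y = ∂(2*x*y)/∂x - ∂(-y^2)/∂y = 4*y
Assembling: d(omega) = (4*y) dx ∧ dy.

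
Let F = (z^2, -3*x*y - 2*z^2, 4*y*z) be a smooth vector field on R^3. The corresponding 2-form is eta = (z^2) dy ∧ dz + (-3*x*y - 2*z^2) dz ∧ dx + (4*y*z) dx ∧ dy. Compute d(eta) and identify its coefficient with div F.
d(eta) = (-3*x + 4*y) dx ∧ dy ∧ dz; div F = -3*x + 4*y

For a 2-form in R^3 of the form above, applying d gives a 3-form with coefficient ∂P/∂x + ∂Q/∂y + ∂R/∂z:
  ∂P/∂x = 0
  ∂Q/∂y = -3*x
  ∂R/∂z = 4*y
Sum = -3*x + 4*y, which is exactly div F.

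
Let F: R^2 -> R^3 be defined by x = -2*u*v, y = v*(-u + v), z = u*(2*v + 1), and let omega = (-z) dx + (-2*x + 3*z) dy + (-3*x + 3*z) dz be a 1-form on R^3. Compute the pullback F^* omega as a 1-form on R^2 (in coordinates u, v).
F^* omega = (u*(18*v^2 + 17*v + 3)) du + (u*(18*u*v + 5*u + 20*v^2 + 6*v)) dv

Using F^*(f dg) = (f ∘ F) d(g ∘ F), substitute each coordinate x_i by F_i(u, v) in f_i, and replace dx_i by d F_i = (∂F_i/∂u) du + (∂F_i/∂v) dv.
  For the x component: f_1(F) = u*(-2*v - 1); d F_1 = (-2*v) du + (-2*u) dv
  For the y component: f_2(F) = u*(10*v + 3); d F_2 = (-v) du + (-u + 2*v) dv
  For the z component: f_3(F) = 3*u*(4*v + 1); d F_3 = (2*v + 1) du + (2*u) dv
Combining and collecting du, dv coefficients:
  coeff of du: u*(18*v^2 + 17*v + 3)
  coeff of dv: u*(18*u*v + 5*u + 20*v^2 + 6*v)
F^* omega = (u*(18*v^2 + 17*v + 3)) du + (u*(18*u*v + 5*u + 20*v^2 + 6*v)) dv.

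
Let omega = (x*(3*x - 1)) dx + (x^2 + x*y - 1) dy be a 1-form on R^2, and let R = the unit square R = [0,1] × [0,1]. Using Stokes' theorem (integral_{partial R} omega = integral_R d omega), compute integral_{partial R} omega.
integral_(partial R) omega = 3/2

Stokes: integral_partial_R omega = integral_R d omega with d omega = (∂Q/∂x - ∂P/∂y) dx ∧ dy.
  ∂Q/∂x = 2*x + y
  ∂P/∂y = 0
  integrand = ∂Q/∂x - ∂P/∂y = 2*x + y.
Integrating over R: integral_0^1 integral_0^1 (2*x + y) dx dy = 3/2.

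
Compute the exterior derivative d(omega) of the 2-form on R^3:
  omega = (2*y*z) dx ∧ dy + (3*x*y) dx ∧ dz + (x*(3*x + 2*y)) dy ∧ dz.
d(omega) = (3*x + 4*y) dx ∧ dy ∧ dz

For a 2-form omega = sum_{i<j} g_{ij} dx_i ∧ dx_j, the exterior derivative is
  d(omega) = sum_{i<j} d(g_{ij}) ∧ dx_i ∧ dx_j = sum_{i<j, k} (∂g_{ij}/∂x_k) dx_k ∧ dx_i ∧ dx_j.
Expand each term, using dx_k ∧ dx_i ∧ dx_j = sgn(permutation) dx_{(a)} ∧ dx_{(b)} ∧ dx_{(c)} with (a < b < c) sorted:
  d(2*y*z) includes (∂/∂z)(2*y*z) dz = (2*y) dz, which multiplied by dx ∧ dy gives (2*y) dx ∧ dy ∧ dz
  d(3*x*y) includes (∂/∂y)(3*x*y) dy = (3*x) dy, which multiplied by dx ∧ dz gives (-3*x) dx ∧ dy ∧ dz
  d(x*(3*x + 2*y)) includes (∂/∂x)(x*(3*x + 2*y)) dx = (6*x + 2*y) dx, which multiplied by dy ∧ dz gives (6*x + 2*y) dx ∧ dy ∧ dz
Collecting like 3-forms: d(omega) = (3*x + 4*y) dx ∧ dy ∧ dz.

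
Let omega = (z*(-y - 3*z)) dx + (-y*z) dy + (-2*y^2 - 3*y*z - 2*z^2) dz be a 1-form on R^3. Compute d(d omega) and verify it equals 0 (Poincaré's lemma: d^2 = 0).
d(d omega) = 0

Step 1: d omega = sum_{i<j} (∂f_j/∂x_i - ∂f_i/∂x_j) dx_i ∧ dx_j:
  coeff of dx ∧ dy: z
  coeff of dx ∧ dz: y + 6*z
  coeff of dy ∧ dz: -3*y - 3*z
Step 2: Apply d again to each 2-form coefficient. The only possible 3-form in R^3 is dx ∧ dy ∧ dz, with coefficient
  ∂(coeff of dy∧dz)/∂x - ∂(coeff of dx∧dz)/∂y + ∂(coeff of dx∧dy)/∂z
  = ∂/∂x (-3*y - 3*z) - ∂/∂y (y + 6*z) + ∂/∂z (z).
Each of these terms simplifies to sums of mixed partials that cancel in pairs. The result is 0 (by equality of mixed partials for smooth functions — Schwarz / Clairaut).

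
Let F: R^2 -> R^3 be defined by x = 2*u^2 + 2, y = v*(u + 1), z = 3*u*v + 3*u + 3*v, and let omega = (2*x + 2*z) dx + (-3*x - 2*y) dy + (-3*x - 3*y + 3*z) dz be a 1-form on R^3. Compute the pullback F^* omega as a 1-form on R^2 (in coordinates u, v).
F^* omega = (16*u^3 + 6*u^2 + 16*u*v^2 + 69*u*v + 43*u + 16*v^2 - 6*v - 18) du + (-24*u^3 + 16*u^2*v + 3*u^2 + 32*u*v + 3*u + 16*v - 24) dv

Using F^*(f dg) = (f ∘ F) d(g ∘ F), substitute each coordinate x_i by F_i(u, v) in f_i, and replace dx_i by d F_i = (∂F_i/∂u) du + (∂F_i/∂v) dv.
  For the x component: f_1(F) = 4*u^2 + 6*u*v + 6*u + 6*v + 4; d F_1 = (4*u) du + (0) dv
  For the y component: f_2(F) = -6*u^2 - 2*u*v - 2*v - 6; d F_2 = (v) du + (u + 1) dv
  For the z component: f_3(F) = -6*u^2 + 6*u*v + 9*u + 6*v - 6; d F_3 = (3*v + 3) du + (3*u + 3) dv
Combining and collecting du, dv coefficients:
  coeff of du: 16*u^3 + 6*u^2 + 16*u*v^2 + 69*u*v + 43*u + 16*v^2 - 6*v - 18
  coeff of dv: -24*u^3 + 16*u^2*v + 3*u^2 + 32*u*v + 3*u + 16*v - 24
F^* omega = (16*u^3 + 6*u^2 + 16*u*v^2 + 69*u*v + 43*u + 16*v^2 - 6*v - 18) du + (-24*u^3 + 16*u^2*v + 3*u^2 + 32*u*v + 3*u + 16*v - 24) dv.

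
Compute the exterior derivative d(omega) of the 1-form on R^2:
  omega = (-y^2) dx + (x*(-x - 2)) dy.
d(omega) = (-2*x + 2*y - 2) dx ∧ dy

For a 1-form omega = sum_i f_i dx_i, the exterior derivative is
  d(omega) = sum_{i < j} (∂f_j/∂x_i - ∂f_i/∂x_j) dx_i ∧ dx_j.
  coefficient of dx ∧ dy: ∂f_2/∂x - ∂f_1/∂y = ∂(x*(-x - 2))/∂x - ∂(-y^2)/∂y = -2*x + 2*y - 2
Assembling: d(omega) = (-2*x + 2*y - 2) dx ∧ dy.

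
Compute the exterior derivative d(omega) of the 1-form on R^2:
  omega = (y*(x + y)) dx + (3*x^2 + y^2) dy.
d(omega) = (5*x - 2*y) dx ∧ dy

For a 1-form omega = sum_i f_i dx_i, the exterior derivative is
  d(omega) = sum_{i < j} (∂f_j/∂x_i - ∂f_i/∂x_j) dx_i ∧ dx_j.
  coefficient of dx ∧ dy: ∂f_2/∂x - ∂f_1/∂y = ∂(3*x^2 + y^2)/∂x - ∂(y*(x + y))/∂y = 5*x - 2*y
Assembling: d(omega) = (5*x - 2*y) dx ∧ dy.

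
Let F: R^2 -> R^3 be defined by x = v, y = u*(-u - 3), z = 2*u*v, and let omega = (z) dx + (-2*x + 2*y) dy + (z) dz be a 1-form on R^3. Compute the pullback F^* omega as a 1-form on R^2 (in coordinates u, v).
F^* omega = (4*u^3 + 18*u^2 + 4*u*v^2 + 4*u*v + 18*u + 6*v) du + (2*u*v*(2*u + 1)) dv

Using F^*(f dg) = (f ∘ F) d(g ∘ F), substitute each coordinate x_i by F_i(u, v) in f_i, and replace dx_i by d F_i = (∂F_i/∂u) du + (∂F_i/∂v) dv.
  For the x component: f_1(F) = 2*u*v; d F_1 = (0) du + (1) dv
  For the y component: f_2(F) = -2*u^2 - 6*u - 2*v; d F_2 = (-2*u - 3) du + (0) dv
  For the z component: f_3(F) = 2*u*v; d F_3 = (2*v) du + (2*u) dv
Combining and collecting du, dv coefficients:
  coeff of du: 4*u^3 + 18*u^2 + 4*u*v^2 + 4*u*v + 18*u + 6*v
  coeff of dv: 2*u*v*(2*u + 1)
F^* omega = (4*u^3 + 18*u^2 + 4*u*v^2 + 4*u*v + 18*u + 6*v) du + (2*u*v*(2*u + 1)) dv.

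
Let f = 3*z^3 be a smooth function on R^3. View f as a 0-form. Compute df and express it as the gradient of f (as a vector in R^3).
df = (0) dx + (0) dy + (9*z^2) dz; grad f = (0, 0, 9*z^2)

For a 0-form f, d f = (∂f/∂x) dx + (∂f/∂y) dy + (∂f/∂z) dz. The components of the vector representation are exactly the entries of grad f in Cartesian coordinates:
  ∂f/∂x = 0
  ∂f/∂y = 0
  ∂f/∂z = 9*z^2.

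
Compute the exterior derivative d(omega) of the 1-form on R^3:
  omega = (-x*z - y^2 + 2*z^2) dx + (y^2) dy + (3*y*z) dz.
d(omega) = (2*y) dx ∧ dy + (x - 4*z) dx ∧ dz + (3*z) dy ∧ dz

For a 1-form omega = sum_i f_i dx_i, the exterior derivative is
  d(omega) = sum_{i < j} (∂f_j/∂x_i - ∂f_i/∂x_j) dx_i ∧ dx_j.
  coefficient of dx ∧ dy: ∂f_2/∂x - ∂f_1/∂y = ∂(y^2)/∂x - ∂(-x*z - y^2 + 2*z^2)/∂y = 2*y
  coefficient of dx ∧ dz: ∂f_3/∂x - ∂f_1/∂z = ∂(3*y*z)/∂x - ∂(-x*z - y^2 + 2*z^2)/∂z = x - 4*z
  coefficient of dy ∧ dz: ∂f_3/∂y - ∂f_2/∂z = ∂(3*y*z)/∂y - ∂(y^2)/∂z = 3*z
Assembling: d(omega) = (2*y) dx ∧ dy + (x - 4*z) dx ∧ dz + (3*z) dy ∧ dz.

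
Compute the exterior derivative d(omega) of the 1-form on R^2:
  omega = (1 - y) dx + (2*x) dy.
d(omega) = (3) dx ∧ dy

For a 1-form omega = sum_i f_i dx_i, the exterior derivative is
  d(omega) = sum_{i < j} (∂f_j/∂x_i - ∂f_i/∂x_j) dx_i ∧ dx_j.
  coefficient of dx ∧ dy: ∂f_2/∂x - ∂f_1/∂y = ∂(2*x)/∂x - ∂(1 - y)/∂y = 3
Assembling: d(omega) = (3) dx ∧ dy.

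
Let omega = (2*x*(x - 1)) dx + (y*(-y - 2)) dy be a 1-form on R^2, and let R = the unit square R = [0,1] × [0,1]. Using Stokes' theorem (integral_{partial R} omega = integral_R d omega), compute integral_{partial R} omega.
integral_(partial R) omega = 0

Stokes: integral_partial_R omega = integral_R d omega with d omega = (∂Q/∂x - ∂P/∂y) dx ∧ dy.
  ∂Q/∂x = 0
  ∂P/∂y = 0
  integrand = ∂Q/∂x - ∂P/∂y = 0.
Integrating over R: integral_0^1 integral_0^1 (0) dx dy = 0.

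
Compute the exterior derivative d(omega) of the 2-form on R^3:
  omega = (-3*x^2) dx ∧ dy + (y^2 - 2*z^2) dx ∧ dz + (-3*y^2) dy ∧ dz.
d(omega) = (-2*y) dx ∧ dy ∧ dz

For a 2-form omega = sum_{i<j} g_{ij} dx_i ∧ dx_j, the exterior derivative is
  d(omega) = sum_{i<j} d(g_{ij}) ∧ dx_i ∧ dx_j = sum_{i<j, k} (∂g_{ij}/∂x_k) dx_k ∧ dx_i ∧ dx_j.
Expand each term, using dx_k ∧ dx_i ∧ dx_j = sgn(permutation) dx_{(a)} ∧ dx_{(b)} ∧ dx_{(c)} with (a < b < c) sorted:
  d(y^2 - 2*z^2) includes (∂/∂y)(y^2 - 2*z^2) dy = (2*y) dy, which multiplied by dx ∧ dz gives (-2*y) dx ∧ dy ∧ dz
Collecting like 3-forms: d(omega) = (-2*y) dx ∧ dy ∧ dz.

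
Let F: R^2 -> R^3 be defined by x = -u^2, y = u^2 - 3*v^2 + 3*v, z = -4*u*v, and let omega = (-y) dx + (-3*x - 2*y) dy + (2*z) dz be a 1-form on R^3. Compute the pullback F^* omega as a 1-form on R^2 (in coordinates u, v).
F^* omega = (2*u*(2*u^2 + 19*v^2 - 3*v)) du + (26*u^2*v + 3*u^2 - 36*v^3 + 54*v^2 - 18*v) dv

Using F^*(f dg) = (f ∘ F) d(g ∘ F), substitute each coordinate x_i by F_i(u, v) in f_i, and replace dx_i by d F_i = (∂F_i/∂u) du + (∂F_i/∂v) dv.
  For the x component: f_1(F) = -u^2 + 3*v^2 - 3*v; d F_1 = (-2*u) du + (0) dv
  For the y component: f_2(F) = u^2 + 6*v^2 - 6*v; d F_2 = (2*u) du + (3 - 6*v) dv
  For the z component: f_3(F) = -8*u*v; d F_3 = (-4*v) du + (-4*u) dv
Combining and collecting du, dv coefficients:
  coeff of du: 2*u*(2*u^2 + 19*v^2 - 3*v)
  coeff of dv: 26*u^2*v + 3*u^2 - 36*v^3 + 54*v^2 - 18*v
F^* omega = (2*u*(2*u^2 + 19*v^2 - 3*v)) du + (26*u^2*v + 3*u^2 - 36*v^3 + 54*v^2 - 18*v) dv.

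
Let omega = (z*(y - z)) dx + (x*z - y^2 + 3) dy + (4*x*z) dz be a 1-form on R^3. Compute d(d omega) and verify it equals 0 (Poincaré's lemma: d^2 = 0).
d(d omega) = 0

Step 1: d omega = sum_{i<j} (∂f_j/∂x_i - ∂f_i/∂x_j) dx_i ∧ dx_j:
  coeff of dx ∧ dy: 0
  coeff of dx ∧ dz: -y + 6*z
  coeff of dy ∧ dz: -x
Step 2: Apply d again to each 2-form coefficient. The only possible 3-form in R^3 is dx ∧ dy ∧ dz, with coefficient
  ∂(coeff of dy∧dz)/∂x - ∂(coeff of dx∧dz)/∂y + ∂(coeff of dx∧dy)/∂z
  = ∂/∂x (-x) - ∂/∂y (-y + 6*z) + ∂/∂z (0).
Each of these terms simplifies to sums of mixed partials that cancel in pairs. The result is 0 (by equality of mixed partials for smooth functions — Schwarz / Clairaut).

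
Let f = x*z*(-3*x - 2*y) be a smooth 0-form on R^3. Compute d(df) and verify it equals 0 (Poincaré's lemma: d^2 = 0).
d(df) = 0

Step 1: df = sum_i (∂f/∂x_i) dx_i = (2*z*(-3*x - y)) dx + (-2*x*z) dy + (x*(-3*x - 2*y)) dz.
Step 2: Apply d again. Using the 1-form formula, the coefficient of dx ∧ dy in d(df) is ∂^2 f/∂x ∂y - ∂^2 f/∂y ∂x = (-2*z) - (-2*z) = 0 (equality of mixed partials for smooth f).
Similarly for dx ∧ dz and dy ∧ dz — all coefficients vanish. So d(df) = 0.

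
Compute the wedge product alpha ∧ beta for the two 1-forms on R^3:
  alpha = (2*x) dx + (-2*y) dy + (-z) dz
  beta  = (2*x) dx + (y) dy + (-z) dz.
alpha ∧ beta = (6*x*y) dx ∧ dy + (3*y*z) dy ∧ dz

Distribute the wedge, using dx_i ∧ dx_j = -dx_j ∧ dx_i and dx_i ∧ dx_i = 0. For each pair (i, j) with i < j, the coefficient of dx_i ∧ dx_j in alpha ∧ beta is (alpha_i * beta_j - alpha_j * beta_i). Collecting: alpha ∧ beta = (6*x*y) dx ∧ dy + (3*y*z) dy ∧ dz.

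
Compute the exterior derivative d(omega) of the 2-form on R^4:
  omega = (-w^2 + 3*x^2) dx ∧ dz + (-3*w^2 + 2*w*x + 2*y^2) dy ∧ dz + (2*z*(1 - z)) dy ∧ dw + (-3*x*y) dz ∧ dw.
d(omega) = (-2*w - 3*y) dx ∧ dz ∧ dw + (2*w) dx ∧ dy ∧ dz + (-6*w - x + 4*z - 2) dy ∧ dz ∧ dw

For a 2-form omega = sum_{i<j} g_{ij} dx_i ∧ dx_j, the exterior derivative is
  d(omega) = sum_{i<j} d(g_{ij}) ∧ dx_i ∧ dx_j = sum_{i<j, k} (∂g_{ij}/∂x_k) dx_k ∧ dx_i ∧ dx_j.
Expand each term, using dx_k ∧ dx_i ∧ dx_j = sgn(permutation) dx_{(a)} ∧ dx_{(b)} ∧ dx_{(c)} with (a < b < c) sorted:
  d(-w^2 + 3*x^2) includes (∂/∂w)(-w^2 + 3*x^2) dw = (-2*w) dw, which multiplied by dx ∧ dz gives (-2*w) dx ∧ dz ∧ dw
  d(-3*w^2 + 2*w*x + 2*y^2) includes (∂/∂x)(-3*w^2 + 2*w*x + 2*y^2) dx = (2*w) dx, which multiplied by dy ∧ dz gives (2*w) dx ∧ dy ∧ dz
  d(-3*w^2 + 2*w*x + 2*y^2) includes (∂/∂w)(-3*w^2 + 2*w*x + 2*y^2) dw = (-6*w + 2*x) dw, which multiplied by dy ∧ dz gives (-6*w + 2*x) dy ∧ dz ∧ dw
  d(2*z*(1 - z)) includes (∂/∂z)(2*z*(1 - z)) dz = (2 - 4*z) dz, which multiplied by dy ∧ dw gives (4*z - 2) dy ∧ dz ∧ dw
  d(-3*x*y) includes (∂/∂x)(-3*x*y) dx = (-3*y) dx, which multiplied by dz ∧ dw gives (-3*y) dx ∧ dz ∧ dw
  d(-3*x*y) includes (∂/∂y)(-3*x*y) dy = (-3*x) dy, which multiplied by dz ∧ dw gives (-3*x) dy ∧ dz ∧ dw
Collecting like 3-forms: d(omega) = (-2*w - 3*y) dx ∧ dz ∧ dw + (2*w) dx ∧ dy ∧ dz + (-6*w - x + 4*z - 2) dy ∧ dz ∧ dw.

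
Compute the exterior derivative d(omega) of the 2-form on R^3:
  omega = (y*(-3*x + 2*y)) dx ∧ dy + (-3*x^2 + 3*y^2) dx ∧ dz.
d(omega) = (-6*y) dx ∧ dy ∧ dz

For a 2-form omega = sum_{i<j} g_{ij} dx_i ∧ dx_j, the exterior derivative is
  d(omega) = sum_{i<j} d(g_{ij}) ∧ dx_i ∧ dx_j = sum_{i<j, k} (∂g_{ij}/∂x_k) dx_k ∧ dx_i ∧ dx_j.
Expand each term, using dx_k ∧ dx_i ∧ dx_j = sgn(permutation) dx_{(a)} ∧ dx_{(b)} ∧ dx_{(c)} with (a < b < c) sorted:
  d(-3*x^2 + 3*y^2) includes (∂/∂y)(-3*x^2 + 3*y^2) dy = (6*y) dy, which multiplied by dx ∧ dz gives (-6*y) dx ∧ dy ∧ dz
Collecting like 3-forms: d(omega) = (-6*y) dx ∧ dy ∧ dz.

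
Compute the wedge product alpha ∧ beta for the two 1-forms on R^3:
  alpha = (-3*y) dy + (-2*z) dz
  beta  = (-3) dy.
alpha ∧ beta = (-6*z) dy ∧ dz

Distribute the wedge, using dx_i ∧ dx_j = -dx_j ∧ dx_i and dx_i ∧ dx_i = 0. For each pair (i, j) with i < j, the coefficient of dx_i ∧ dx_j in alpha ∧ beta is (alpha_i * beta_j - alpha_j * beta_i). Collecting: alpha ∧ beta = (-6*z) dy ∧ dz.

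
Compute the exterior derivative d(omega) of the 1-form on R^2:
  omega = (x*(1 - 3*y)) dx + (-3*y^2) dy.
d(omega) = (3*x) dx ∧ dy

For a 1-form omega = sum_i f_i dx_i, the exterior derivative is
  d(omega) = sum_{i < j} (∂f_j/∂x_i - ∂f_i/∂x_j) dx_i ∧ dx_j.
  coefficient of dx ∧ dy: ∂f_2/∂x - ∂f_1/∂y = ∂(-3*y^2)/∂x - ∂(x*(1 - 3*y))/∂y = 3*x
Assembling: d(omega) = (3*x) dx ∧ dy.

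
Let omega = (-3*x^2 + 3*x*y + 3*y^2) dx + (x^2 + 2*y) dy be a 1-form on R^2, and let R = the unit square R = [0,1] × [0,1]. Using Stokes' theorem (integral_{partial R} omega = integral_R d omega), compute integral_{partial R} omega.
integral_(partial R) omega = -7/2

Stokes: integral_partial_R omega = integral_R d omega with d omega = (∂Q/∂x - ∂P/∂y) dx ∧ dy.
  ∂Q/∂x = 2*x
  ∂P/∂y = 3*x + 6*y
  integrand = ∂Q/∂x - ∂P/∂y = -x - 6*y.
Integrating over R: integral_0^1 integral_0^1 (-x - 6*y) dx dy = -7/2.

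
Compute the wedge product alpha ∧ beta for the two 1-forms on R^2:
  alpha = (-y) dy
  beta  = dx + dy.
alpha ∧ beta = (y) dx ∧ dy

Distribute the wedge, using dx_i ∧ dx_j = -dx_j ∧ dx_i and dx_i ∧ dx_i = 0. For each pair (i, j) with i < j, the coefficient of dx_i ∧ dx_j in alpha ∧ beta is (alpha_i * beta_j - alpha_j * beta_i). Collecting: alpha ∧ beta = (y) dx ∧ dy.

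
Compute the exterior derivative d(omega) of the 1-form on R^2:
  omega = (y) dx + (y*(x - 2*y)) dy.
d(omega) = (y - 1) dx ∧ dy

For a 1-form omega = sum_i f_i dx_i, the exterior derivative is
  d(omega) = sum_{i < j} (∂f_j/∂x_i - ∂f_i/∂x_j) dx_i ∧ dx_j.
  coefficient of dx ∧ dy: ∂f_2/∂x - ∂f_1/∂y = ∂(y*(x - 2*y))/∂x - ∂(y)/∂y = y - 1
Assembling: d(omega) = (y - 1) dx ∧ dy.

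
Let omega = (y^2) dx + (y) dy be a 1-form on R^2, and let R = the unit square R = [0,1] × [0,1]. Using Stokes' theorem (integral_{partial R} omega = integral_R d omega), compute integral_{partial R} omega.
integral_(partial R) omega = -1

Stokes: integral_partial_R omega = integral_R d omega with d omega = (∂Q/∂x - ∂P/∂y) dx ∧ dy.
  ∂Q/∂x = 0
  ∂P/∂y = 2*y
  integrand = ∂Q/∂x - ∂P/∂y = -2*y.
Integrating over R: integral_0^1 integral_0^1 (-2*y) dx dy = -1.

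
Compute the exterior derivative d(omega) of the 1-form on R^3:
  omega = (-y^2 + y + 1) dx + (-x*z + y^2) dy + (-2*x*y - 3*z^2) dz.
d(omega) = (2*y - z - 1) dx ∧ dy + (-2*y) dx ∧ dz + (-x) dy ∧ dz

For a 1-form omega = sum_i f_i dx_i, the exterior derivative is
  d(omega) = sum_{i < j} (∂f_j/∂x_i - ∂f_i/∂x_j) dx_i ∧ dx_j.
  coefficient of dx ∧ dy: ∂f_2/∂x - ∂f_1/∂y = ∂(-x*z + y^2)/∂x - ∂(-y^2 + y + 1)/∂y = 2*y - z - 1
  coefficient of dx ∧ dz: ∂f_3/∂x - ∂f_1/∂z = ∂(-2*x*y - 3*z^2)/∂x - ∂(-y^2 + y + 1)/∂z = -2*y
  coefficient of dy ∧ dz: ∂f_3/∂y - ∂f_2/∂z = ∂(-2*x*y - 3*z^2)/∂y - ∂(-x*z + y^2)/∂z = -x
Assembling: d(omega) = (2*y - z - 1) dx ∧ dy + (-2*y) dx ∧ dz + (-x) dy ∧ dz.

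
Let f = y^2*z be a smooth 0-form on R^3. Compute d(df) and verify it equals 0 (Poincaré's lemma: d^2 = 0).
d(df) = 0

Step 1: df = sum_i (∂f/∂x_i) dx_i = (0) dx + (2*y*z) dy + (y^2) dz.
Step 2: Apply d again. Using the 1-form formula, the coefficient of dx ∧ dy in d(df) is ∂^2 f/∂x ∂y - ∂^2 f/∂y ∂x = (0) - (0) = 0 (equality of mixed partials for smooth f).
Similarly for dx ∧ dz and dy ∧ dz — all coefficients vanish. So d(df) = 0.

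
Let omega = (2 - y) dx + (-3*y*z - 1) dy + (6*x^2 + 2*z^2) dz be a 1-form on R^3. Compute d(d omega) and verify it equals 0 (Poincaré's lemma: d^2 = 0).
d(d omega) = 0

Step 1: d omega = sum_{i<j} (∂f_j/∂x_i - ∂f_i/∂x_j) dx_i ∧ dx_j:
  coeff of dx ∧ dy: 1
  coeff of dx ∧ dz: 12*x
  coeff of dy ∧ dz: 3*y
Step 2: Apply d again to each 2-form coefficient. The only possible 3-form in R^3 is dx ∧ dy ∧ dz, with coefficient
  ∂(coeff of dy∧dz)/∂x - ∂(coeff of dx∧dz)/∂y + ∂(coeff of dx∧dy)/∂z
  = ∂/∂x (3*y) - ∂/∂y (12*x) + ∂/∂z (1).
Each of these terms simplifies to sums of mixed partials that cancel in pairs. The result is 0 (by equality of mixed partials for smooth functions — Schwarz / Clairaut).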